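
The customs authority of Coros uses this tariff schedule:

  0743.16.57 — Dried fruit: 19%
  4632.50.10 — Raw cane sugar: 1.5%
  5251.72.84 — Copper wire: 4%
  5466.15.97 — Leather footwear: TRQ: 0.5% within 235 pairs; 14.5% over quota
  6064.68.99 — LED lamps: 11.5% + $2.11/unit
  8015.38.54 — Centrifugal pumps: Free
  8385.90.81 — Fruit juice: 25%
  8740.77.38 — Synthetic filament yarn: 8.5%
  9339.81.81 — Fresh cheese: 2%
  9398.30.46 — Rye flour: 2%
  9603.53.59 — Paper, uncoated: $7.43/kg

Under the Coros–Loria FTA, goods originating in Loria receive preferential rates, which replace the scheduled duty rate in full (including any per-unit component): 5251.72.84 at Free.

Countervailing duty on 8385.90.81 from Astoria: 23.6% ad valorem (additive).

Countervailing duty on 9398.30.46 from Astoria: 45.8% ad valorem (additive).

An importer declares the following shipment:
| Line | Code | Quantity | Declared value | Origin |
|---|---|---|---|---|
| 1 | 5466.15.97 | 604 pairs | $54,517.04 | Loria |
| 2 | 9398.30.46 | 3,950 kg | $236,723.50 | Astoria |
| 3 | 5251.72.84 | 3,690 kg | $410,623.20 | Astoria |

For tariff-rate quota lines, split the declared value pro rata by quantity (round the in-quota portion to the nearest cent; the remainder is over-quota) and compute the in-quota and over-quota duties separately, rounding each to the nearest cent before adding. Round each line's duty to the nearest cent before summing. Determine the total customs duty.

$134,514.18

Line 1 (5466.15.97, Loria, 604 pairs, $54,517.04):
Code 5466.15.97 is under a tariff-rate quota (threshold 235 pairs). In-quota: 235 pairs at 0.5%; over-quota: 369 pairs at 14.5%.
Pro-rata value split: in-quota = $54,517.04 × 235/604 = $21,211.10; over-quota = $54,517.04 − $21,211.10 = $33,305.94.
In-quota duty = $21,211.10 × 0.5% = $106.06. Over-quota duty = $33,305.94 × 14.5% = $4,829.36.
Line duty = $106.06 + $4,829.36 = $4,935.42.
Line 2 (9398.30.46, Astoria, 3,950 kg, $236,723.50):
Base rate for 9398.30.46 is 2%.
Additional duty on 9398.30.46 from Astoria: +45.8%. Applied ad valorem rate: 2% + 45.8% = 47.8%.
Duty = $236,723.50 × 47.8% = $113,153.83.
Line 3 (5251.72.84, Astoria, 3,690 kg, $410,623.20):
Base rate for 5251.72.84 is 4%.
5251.72.84 has an FTA preferential rate, but origin Astoria is not Loria; base rate stands.
Duty = $410,623.20 × 4% = $16,424.93.
Total = $4,935.42 + $113,153.83 + $16,424.93 = $134,514.18.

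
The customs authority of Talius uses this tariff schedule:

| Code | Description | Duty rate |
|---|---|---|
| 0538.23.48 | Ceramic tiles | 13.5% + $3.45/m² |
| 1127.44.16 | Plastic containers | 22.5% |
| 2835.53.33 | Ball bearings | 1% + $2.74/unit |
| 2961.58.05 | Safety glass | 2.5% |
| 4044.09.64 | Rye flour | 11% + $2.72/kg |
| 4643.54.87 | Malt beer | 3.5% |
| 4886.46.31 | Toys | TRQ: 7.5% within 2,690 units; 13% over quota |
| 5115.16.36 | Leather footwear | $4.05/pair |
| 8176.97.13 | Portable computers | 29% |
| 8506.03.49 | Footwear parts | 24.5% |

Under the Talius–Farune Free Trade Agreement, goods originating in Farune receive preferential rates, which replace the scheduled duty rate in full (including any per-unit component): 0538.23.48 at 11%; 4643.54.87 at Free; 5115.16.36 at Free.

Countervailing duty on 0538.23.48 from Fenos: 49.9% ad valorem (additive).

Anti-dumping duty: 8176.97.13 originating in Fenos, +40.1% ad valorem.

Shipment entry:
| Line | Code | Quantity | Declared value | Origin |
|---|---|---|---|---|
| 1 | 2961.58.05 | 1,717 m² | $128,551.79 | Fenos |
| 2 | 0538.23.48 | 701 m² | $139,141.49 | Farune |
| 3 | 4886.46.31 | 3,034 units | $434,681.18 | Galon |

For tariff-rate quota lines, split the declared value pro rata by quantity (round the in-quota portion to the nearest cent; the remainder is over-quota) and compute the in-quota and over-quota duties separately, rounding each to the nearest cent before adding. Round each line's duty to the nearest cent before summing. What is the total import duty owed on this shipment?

Line 1 (2961.58.05, Fenos, 1,717 m², $128,551.79):
Base rate for 2961.58.05 is 2.5%.
Duty = $128,551.79 × 2.5% = $3,213.79.
Line 2 (0538.23.48, Farune, 701 m², $139,141.49):
Base rate for 0538.23.48 is 13.5% + $3.45/m².
Origin Farune qualifies under the Talius–Farune agreement and 0538.23.48 is covered: preferential rate 11% applies instead.
The additional-duty order on 0538.23.48 targets Fenos, not Farune; it does not apply.
Duty = $139,141.49 × 11% = $15,305.56.
Line 3 (4886.46.31, Galon, 3,034 units, $434,681.18):
Code 4886.46.31 is under a tariff-rate quota (threshold 2,690 units). In-quota: 2,690 units at 7.5%; over-quota: 344 units at 13%.
Pro-rata value split: in-quota = $434,681.18 × 2,690/3,034 = $385,396.30; over-quota = $434,681.18 − $385,396.30 = $49,284.88.
In-quota duty = $385,396.30 × 7.5% = $28,904.72. Over-quota duty = $49,284.88 × 13% = $6,407.03.
Line duty = $28,904.72 + $6,407.03 = $35,311.75.
Total = $3,213.79 + $15,305.56 + $35,311.75 = $53,831.10.

$53,831.10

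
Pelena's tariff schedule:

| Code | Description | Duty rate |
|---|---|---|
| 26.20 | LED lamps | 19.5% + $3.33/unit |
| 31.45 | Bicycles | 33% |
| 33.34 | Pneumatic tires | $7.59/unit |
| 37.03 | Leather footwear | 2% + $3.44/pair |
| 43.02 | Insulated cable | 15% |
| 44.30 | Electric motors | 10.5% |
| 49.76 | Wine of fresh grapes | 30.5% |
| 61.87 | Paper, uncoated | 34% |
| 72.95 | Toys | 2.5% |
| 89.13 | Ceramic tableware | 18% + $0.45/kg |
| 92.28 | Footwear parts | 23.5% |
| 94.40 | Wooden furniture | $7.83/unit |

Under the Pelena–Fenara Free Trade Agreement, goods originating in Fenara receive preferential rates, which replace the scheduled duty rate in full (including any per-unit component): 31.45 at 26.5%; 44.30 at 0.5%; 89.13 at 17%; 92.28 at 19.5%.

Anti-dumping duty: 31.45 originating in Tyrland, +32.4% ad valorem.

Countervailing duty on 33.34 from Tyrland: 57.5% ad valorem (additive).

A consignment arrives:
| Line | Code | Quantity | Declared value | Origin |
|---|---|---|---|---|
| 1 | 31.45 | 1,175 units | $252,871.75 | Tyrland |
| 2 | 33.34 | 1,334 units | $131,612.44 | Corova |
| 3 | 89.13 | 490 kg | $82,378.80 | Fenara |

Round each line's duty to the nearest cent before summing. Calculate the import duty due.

$189,507.58

Line 1 (31.45, Tyrland, 1,175 units, $252,871.75):
Base rate for 31.45 is 33%.
31.45 has an FTA preferential rate, but origin Tyrland is not Fenara; base rate stands.
Additional duty on 31.45 from Tyrland: +32.4%. Applied ad valorem rate: 33% + 32.4% = 65.4%.
Duty = $252,871.75 × 65.4% = $165,378.12.
Line 2 (33.34, Corova, 1,334 units, $131,612.44):
Base rate for 33.34 is $7.59/unit.
The additional-duty order on 33.34 targets Tyrland, not Corova; it does not apply.
Duty = 1,334 × $7.59 = $10,125.06.
Line 3 (89.13, Fenara, 490 kg, $82,378.80):
Base rate for 89.13 is 18% + $0.45/kg.
Origin Fenara qualifies under the Pelena–Fenara agreement and 89.13 is covered: preferential rate 17% applies instead.
Duty = $82,378.80 × 17% = $14,004.40.
Total = $165,378.12 + $10,125.06 + $14,004.40 = $189,507.58.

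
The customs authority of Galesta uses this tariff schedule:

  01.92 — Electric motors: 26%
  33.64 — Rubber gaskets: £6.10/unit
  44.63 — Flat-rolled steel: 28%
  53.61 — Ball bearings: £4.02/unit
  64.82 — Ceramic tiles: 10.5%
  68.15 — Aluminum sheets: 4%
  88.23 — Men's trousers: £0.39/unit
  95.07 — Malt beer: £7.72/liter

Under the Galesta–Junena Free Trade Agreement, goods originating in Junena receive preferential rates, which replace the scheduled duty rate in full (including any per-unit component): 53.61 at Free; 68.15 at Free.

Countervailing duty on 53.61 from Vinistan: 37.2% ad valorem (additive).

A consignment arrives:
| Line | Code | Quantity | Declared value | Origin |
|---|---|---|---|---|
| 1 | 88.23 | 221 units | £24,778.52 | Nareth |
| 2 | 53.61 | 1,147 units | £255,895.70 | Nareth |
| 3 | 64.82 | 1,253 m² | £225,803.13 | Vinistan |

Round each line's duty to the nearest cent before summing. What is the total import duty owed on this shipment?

£28,406.46

Line 1 (88.23, Nareth, 221 units, £24,778.52):
Base rate for 88.23 is £0.39/unit.
Duty = 221 × £0.39 = £86.19.
Line 2 (53.61, Nareth, 1,147 units, £255,895.70):
Base rate for 53.61 is £4.02/unit.
53.61 has an FTA preferential rate, but origin Nareth is not Junena; base rate stands.
The additional-duty order on 53.61 targets Vinistan, not Nareth; it does not apply.
Duty = 1,147 × £4.02 = £4,610.94.
Line 3 (64.82, Vinistan, 1,253 m², £225,803.13):
Base rate for 64.82 is 10.5%.
Duty = £225,803.13 × 10.5% = £23,709.33.
Total = £86.19 + £4,610.94 + £23,709.33 = £28,406.46.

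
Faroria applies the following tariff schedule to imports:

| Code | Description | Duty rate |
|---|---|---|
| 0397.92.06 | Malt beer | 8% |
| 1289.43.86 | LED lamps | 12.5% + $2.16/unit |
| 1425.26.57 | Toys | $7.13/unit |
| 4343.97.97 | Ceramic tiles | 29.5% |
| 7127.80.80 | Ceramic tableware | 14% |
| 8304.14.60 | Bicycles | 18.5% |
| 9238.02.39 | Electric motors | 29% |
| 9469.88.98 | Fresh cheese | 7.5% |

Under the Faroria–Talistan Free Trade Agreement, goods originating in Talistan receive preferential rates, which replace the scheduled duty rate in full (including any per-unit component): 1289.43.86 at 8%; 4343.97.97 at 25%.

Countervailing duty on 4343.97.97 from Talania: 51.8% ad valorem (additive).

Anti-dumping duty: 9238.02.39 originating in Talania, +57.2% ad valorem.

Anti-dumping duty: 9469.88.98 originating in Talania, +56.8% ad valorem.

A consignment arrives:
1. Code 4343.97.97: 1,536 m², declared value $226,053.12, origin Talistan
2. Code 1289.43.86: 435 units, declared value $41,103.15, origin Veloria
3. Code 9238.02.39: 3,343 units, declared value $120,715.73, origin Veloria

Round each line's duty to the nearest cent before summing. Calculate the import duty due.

$97,598.33

Line 1 (4343.97.97, Talistan, 1,536 m², $226,053.12):
Base rate for 4343.97.97 is 29.5%.
Origin Talistan qualifies under the Faroria–Talistan agreement and 4343.97.97 is covered: preferential rate 25% applies instead.
The additional-duty order on 4343.97.97 targets Talania, not Talistan; it does not apply.
Duty = $226,053.12 × 25% = $56,513.28.
Line 2 (1289.43.86, Veloria, 435 units, $41,103.15):
Base rate for 1289.43.86 is 12.5% + $2.16/unit.
1289.43.86 has an FTA preferential rate, but origin Veloria is not Talistan; base rate stands.
Duty = $41,103.15 × 12.5% + 435 × $2.16 = $6,077.49.
Line 3 (9238.02.39, Veloria, 3,343 units, $120,715.73):
Base rate for 9238.02.39 is 29%.
The additional-duty order on 9238.02.39 targets Talania, not Veloria; it does not apply.
Duty = $120,715.73 × 29% = $35,007.56.
Total = $56,513.28 + $6,077.49 + $35,007.56 = $97,598.33.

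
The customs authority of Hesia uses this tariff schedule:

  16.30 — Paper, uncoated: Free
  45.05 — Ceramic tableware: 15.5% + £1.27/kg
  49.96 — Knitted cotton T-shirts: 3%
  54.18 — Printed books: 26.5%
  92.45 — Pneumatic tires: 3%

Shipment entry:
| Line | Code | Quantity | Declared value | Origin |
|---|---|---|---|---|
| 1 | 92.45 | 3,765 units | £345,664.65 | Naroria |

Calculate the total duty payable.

Line 1 (92.45, Naroria, 3,765 units, £345,664.65):
Base rate for 92.45 is 3%.
Duty = £345,664.65 × 3% = £10,369.94.

£10,369.94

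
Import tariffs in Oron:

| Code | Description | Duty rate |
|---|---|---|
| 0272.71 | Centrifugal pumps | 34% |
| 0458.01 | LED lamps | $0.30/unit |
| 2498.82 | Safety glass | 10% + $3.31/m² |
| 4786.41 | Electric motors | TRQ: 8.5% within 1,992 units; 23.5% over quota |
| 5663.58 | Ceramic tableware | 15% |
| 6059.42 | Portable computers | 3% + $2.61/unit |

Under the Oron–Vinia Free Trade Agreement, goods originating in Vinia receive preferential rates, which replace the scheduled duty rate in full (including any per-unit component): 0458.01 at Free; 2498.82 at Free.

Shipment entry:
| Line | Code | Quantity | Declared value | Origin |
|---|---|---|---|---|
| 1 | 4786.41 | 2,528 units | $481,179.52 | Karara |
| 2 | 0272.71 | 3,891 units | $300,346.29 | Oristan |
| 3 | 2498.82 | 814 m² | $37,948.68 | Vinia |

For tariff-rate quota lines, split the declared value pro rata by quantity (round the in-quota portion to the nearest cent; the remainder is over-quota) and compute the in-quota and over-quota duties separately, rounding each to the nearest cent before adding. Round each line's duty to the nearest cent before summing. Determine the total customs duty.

Line 1 (4786.41, Karara, 2,528 units, $481,179.52):
Code 4786.41 is under a tariff-rate quota (threshold 1,992 units). In-quota: 1,992 units at 8.5%; over-quota: 536 units at 23.5%.
Pro-rata value split: in-quota = $481,179.52 × 1,992/2,528 = $379,157.28; over-quota = $481,179.52 − $379,157.28 = $102,022.24.
In-quota duty = $379,157.28 × 8.5% = $32,228.37. Over-quota duty = $102,022.24 × 23.5% = $23,975.23.
Line duty = $32,228.37 + $23,975.23 = $56,203.60.
Line 2 (0272.71, Oristan, 3,891 units, $300,346.29):
Base rate for 0272.71 is 34%.
Duty = $300,346.29 × 34% = $102,117.74.
Line 3 (2498.82, Vinia, 814 m², $37,948.68):
Base rate for 2498.82 is 10% + $3.31/m².
Origin Vinia qualifies under the Oron–Vinia agreement and 2498.82 is covered: preferential rate Free applies instead.
Duty = $37,948.68 × 0% = $0.00.
Total = $56,203.60 + $102,117.74 + $0.00 = $158,321.34.

$158,321.34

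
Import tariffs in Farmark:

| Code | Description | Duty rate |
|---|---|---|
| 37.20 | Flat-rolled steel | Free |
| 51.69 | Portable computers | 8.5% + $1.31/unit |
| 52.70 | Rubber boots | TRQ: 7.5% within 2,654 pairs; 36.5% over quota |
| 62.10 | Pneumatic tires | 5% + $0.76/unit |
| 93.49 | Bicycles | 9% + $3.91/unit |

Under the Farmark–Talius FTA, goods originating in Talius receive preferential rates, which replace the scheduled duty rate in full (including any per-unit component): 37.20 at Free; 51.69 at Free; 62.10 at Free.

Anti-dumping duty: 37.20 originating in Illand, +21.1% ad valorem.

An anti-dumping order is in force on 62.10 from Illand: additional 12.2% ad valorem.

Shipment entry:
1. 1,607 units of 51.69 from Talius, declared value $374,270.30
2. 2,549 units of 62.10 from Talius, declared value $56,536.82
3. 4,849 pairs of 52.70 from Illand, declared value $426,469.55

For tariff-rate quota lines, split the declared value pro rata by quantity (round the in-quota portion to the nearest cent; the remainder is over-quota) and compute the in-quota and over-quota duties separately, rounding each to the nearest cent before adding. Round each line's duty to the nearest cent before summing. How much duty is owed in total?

Line 1 (51.69, Talius, 1,607 units, $374,270.30):
Base rate for 51.69 is 8.5% + $1.31/unit.
Origin Talius qualifies under the Farmark–Talius agreement and 51.69 is covered: preferential rate Free applies instead.
Duty = $374,270.30 × 0% = $0.00.
Line 2 (62.10, Talius, 2,549 units, $56,536.82):
Base rate for 62.10 is 5% + $0.76/unit.
Origin Talius qualifies under the Farmark–Talius agreement and 62.10 is covered: preferential rate Free applies instead.
The additional-duty order on 62.10 targets Illand, not Talius; it does not apply.
Duty = $56,536.82 × 0% = $0.00.
Line 3 (52.70, Illand, 4,849 pairs, $426,469.55):
Code 52.70 is under a tariff-rate quota (threshold 2,654 pairs). In-quota: 2,654 pairs at 7.5%; over-quota: 2,195 pairs at 36.5%.
Pro-rata value split: in-quota = $426,469.55 × 2,654/4,849 = $233,419.30; over-quota = $426,469.55 − $233,419.30 = $193,050.25.
In-quota duty = $233,419.30 × 7.5% = $17,506.45. Over-quota duty = $193,050.25 × 36.5% = $70,463.34.
Line duty = $17,506.45 + $70,463.34 = $87,969.79.
Total = $0.00 + $0.00 + $87,969.79 = $87,969.79.

$87,969.79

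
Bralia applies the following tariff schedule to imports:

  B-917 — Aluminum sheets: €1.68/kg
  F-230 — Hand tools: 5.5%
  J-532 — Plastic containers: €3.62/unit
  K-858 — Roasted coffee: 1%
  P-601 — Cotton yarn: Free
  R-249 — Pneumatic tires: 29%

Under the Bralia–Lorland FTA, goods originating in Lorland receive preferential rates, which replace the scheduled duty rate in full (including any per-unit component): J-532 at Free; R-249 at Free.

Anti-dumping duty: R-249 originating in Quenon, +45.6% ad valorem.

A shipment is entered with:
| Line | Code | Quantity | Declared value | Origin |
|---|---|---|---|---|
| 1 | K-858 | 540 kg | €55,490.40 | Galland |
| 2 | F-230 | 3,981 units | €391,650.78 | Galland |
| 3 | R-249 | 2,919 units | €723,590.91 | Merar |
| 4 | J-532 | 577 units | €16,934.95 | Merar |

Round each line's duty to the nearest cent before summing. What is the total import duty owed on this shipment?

Line 1 (K-858, Galland, 540 kg, €55,490.40):
Base rate for K-858 is 1%.
Duty = €55,490.40 × 1% = €554.90.
Line 2 (F-230, Galland, 3,981 units, €391,650.78):
Base rate for F-230 is 5.5%.
Duty = €391,650.78 × 5.5% = €21,540.79.
Line 3 (R-249, Merar, 2,919 units, €723,590.91):
Base rate for R-249 is 29%.
R-249 has an FTA preferential rate, but origin Merar is not Lorland; base rate stands.
The additional-duty order on R-249 targets Quenon, not Merar; it does not apply.
Duty = €723,590.91 × 29% = €209,841.36.
Line 4 (J-532, Merar, 577 units, €16,934.95):
Base rate for J-532 is €3.62/unit.
J-532 has an FTA preferential rate, but origin Merar is not Lorland; base rate stands.
Duty = 577 × €3.62 = €2,088.74.
Total = €554.90 + €21,540.79 + €209,841.36 + €2,088.74 = €234,025.79.

€234,025.79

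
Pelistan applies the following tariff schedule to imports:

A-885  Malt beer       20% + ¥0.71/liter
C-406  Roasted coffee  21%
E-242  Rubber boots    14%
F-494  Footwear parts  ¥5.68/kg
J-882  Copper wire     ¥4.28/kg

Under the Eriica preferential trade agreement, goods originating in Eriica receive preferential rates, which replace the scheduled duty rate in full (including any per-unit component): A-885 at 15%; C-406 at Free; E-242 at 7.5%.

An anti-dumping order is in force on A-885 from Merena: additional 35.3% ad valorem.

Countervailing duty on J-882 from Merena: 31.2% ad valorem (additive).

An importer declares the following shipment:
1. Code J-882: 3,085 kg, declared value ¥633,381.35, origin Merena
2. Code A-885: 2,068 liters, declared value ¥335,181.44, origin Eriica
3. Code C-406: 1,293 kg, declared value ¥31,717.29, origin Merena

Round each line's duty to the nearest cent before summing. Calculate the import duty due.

Line 1 (J-882, Merena, 3,085 kg, ¥633,381.35):
Base rate for J-882 is ¥4.28/kg.
Additional duty on J-882 from Merena: +31.2% ad valorem. Applied ad valorem rate = 31.2%.
Duty = ¥633,381.35 × 31.2% + 3,085 × ¥4.28 = ¥210,818.78.
Line 2 (A-885, Eriica, 2,068 liters, ¥335,181.44):
Base rate for A-885 is 20% + ¥0.71/liter.
Origin Eriica qualifies under the Pelistan–Eriica agreement and A-885 is covered: preferential rate 15% applies instead.
The additional-duty order on A-885 targets Merena, not Eriica; it does not apply.
Duty = ¥335,181.44 × 15% = ¥50,277.22.
Line 3 (C-406, Merena, 1,293 kg, ¥31,717.29):
Base rate for C-406 is 21%.
C-406 has an FTA preferential rate, but origin Merena is not Eriica; base rate stands.
Duty = ¥31,717.29 × 21% = ¥6,660.63.
Total = ¥210,818.78 + ¥50,277.22 + ¥6,660.63 = ¥267,756.63.

¥267,756.63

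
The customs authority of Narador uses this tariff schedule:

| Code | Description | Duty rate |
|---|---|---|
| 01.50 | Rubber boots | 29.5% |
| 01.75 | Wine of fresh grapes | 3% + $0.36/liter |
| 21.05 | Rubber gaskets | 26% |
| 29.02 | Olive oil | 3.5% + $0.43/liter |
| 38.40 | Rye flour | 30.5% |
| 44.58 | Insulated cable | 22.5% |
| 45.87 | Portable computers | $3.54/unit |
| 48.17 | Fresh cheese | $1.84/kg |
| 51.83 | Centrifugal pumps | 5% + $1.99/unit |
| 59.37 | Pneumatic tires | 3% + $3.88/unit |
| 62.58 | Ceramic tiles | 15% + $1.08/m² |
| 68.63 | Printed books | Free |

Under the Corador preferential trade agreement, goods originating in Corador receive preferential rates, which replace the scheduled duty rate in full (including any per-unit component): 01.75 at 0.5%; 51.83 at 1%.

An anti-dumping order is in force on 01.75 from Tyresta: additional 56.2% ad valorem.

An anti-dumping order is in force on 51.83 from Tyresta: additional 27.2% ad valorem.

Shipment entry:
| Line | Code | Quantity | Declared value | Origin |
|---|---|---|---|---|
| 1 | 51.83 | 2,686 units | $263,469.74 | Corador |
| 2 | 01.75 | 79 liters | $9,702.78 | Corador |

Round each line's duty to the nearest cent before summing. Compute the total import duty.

$2,683.21

Line 1 (51.83, Corador, 2,686 units, $263,469.74):
Base rate for 51.83 is 5% + $1.99/unit.
Origin Corador qualifies under the Narador–Corador agreement and 51.83 is covered: preferential rate 1% applies instead.
The additional-duty order on 51.83 targets Tyresta, not Corador; it does not apply.
Duty = $263,469.74 × 1% = $2,634.70.
Line 2 (01.75, Corador, 79 liters, $9,702.78):
Base rate for 01.75 is 3% + $0.36/liter.
Origin Corador qualifies under the Narador–Corador agreement and 01.75 is covered: preferential rate 0.5% applies instead.
The additional-duty order on 01.75 targets Tyresta, not Corador; it does not apply.
Duty = $9,702.78 × 0.5% = $48.51.
Total = $2,634.70 + $48.51 = $2,683.21.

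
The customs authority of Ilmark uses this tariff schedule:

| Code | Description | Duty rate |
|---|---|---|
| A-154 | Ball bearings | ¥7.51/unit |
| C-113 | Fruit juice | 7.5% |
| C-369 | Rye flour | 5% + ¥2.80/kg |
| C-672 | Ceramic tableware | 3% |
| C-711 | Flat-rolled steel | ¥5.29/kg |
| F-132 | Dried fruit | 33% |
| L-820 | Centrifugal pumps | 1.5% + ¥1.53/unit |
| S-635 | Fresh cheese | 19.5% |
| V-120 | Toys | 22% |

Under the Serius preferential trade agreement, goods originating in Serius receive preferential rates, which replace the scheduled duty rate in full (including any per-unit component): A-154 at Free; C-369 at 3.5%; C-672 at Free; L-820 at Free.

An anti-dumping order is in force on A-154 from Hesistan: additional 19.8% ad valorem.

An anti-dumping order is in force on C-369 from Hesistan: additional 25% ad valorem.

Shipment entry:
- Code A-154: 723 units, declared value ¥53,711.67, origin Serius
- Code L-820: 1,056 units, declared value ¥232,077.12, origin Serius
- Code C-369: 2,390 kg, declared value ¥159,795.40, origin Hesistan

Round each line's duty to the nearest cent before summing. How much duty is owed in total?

¥54,630.62

Line 1 (A-154, Serius, 723 units, ¥53,711.67):
Base rate for A-154 is ¥7.51/unit.
Origin Serius qualifies under the Ilmark–Serius agreement and A-154 is covered: preferential rate Free applies instead.
The additional-duty order on A-154 targets Hesistan, not Serius; it does not apply.
Duty = ¥53,711.67 × 0% = ¥0.00.
Line 2 (L-820, Serius, 1,056 units, ¥232,077.12):
Base rate for L-820 is 1.5% + ¥1.53/unit.
Origin Serius qualifies under the Ilmark–Serius agreement and L-820 is covered: preferential rate Free applies instead.
Duty = ¥232,077.12 × 0% = ¥0.00.
Line 3 (C-369, Hesistan, 2,390 kg, ¥159,795.40):
Base rate for C-369 is 5% + ¥2.80/kg.
C-369 has an FTA preferential rate, but origin Hesistan is not Serius; base rate stands.
Additional duty on C-369 from Hesistan: +25%. Applied ad valorem rate: 5% + 25% = 30%.
Duty = ¥159,795.40 × 30% + 2,390 × ¥2.80 = ¥54,630.62.
Total = ¥0.00 + ¥0.00 + ¥54,630.62 = ¥54,630.62.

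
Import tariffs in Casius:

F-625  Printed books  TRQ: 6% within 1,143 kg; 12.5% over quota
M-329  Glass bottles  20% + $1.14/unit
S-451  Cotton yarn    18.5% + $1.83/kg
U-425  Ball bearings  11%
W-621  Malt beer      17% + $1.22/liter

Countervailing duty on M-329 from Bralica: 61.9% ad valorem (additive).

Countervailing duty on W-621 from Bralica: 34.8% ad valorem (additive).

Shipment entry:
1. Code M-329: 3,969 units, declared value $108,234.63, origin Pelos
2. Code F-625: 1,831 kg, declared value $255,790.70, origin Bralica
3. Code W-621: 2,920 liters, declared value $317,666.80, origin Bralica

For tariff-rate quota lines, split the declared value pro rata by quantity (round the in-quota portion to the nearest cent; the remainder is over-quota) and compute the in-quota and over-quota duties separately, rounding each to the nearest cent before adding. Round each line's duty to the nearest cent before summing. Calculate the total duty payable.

$215,880.22

Line 1 (M-329, Pelos, 3,969 units, $108,234.63):
Base rate for M-329 is 20% + $1.14/unit.
The additional-duty order on M-329 targets Bralica, not Pelos; it does not apply.
Duty = $108,234.63 × 20% + 3,969 × $1.14 = $26,171.59.
Line 2 (F-625, Bralica, 1,831 kg, $255,790.70):
Code F-625 is under a tariff-rate quota (threshold 1,143 kg). In-quota: 1,143 kg at 6%; over-quota: 688 kg at 12.5%.
Pro-rata value split: in-quota = $255,790.70 × 1,143/1,831 = $159,677.10; over-quota = $255,790.70 − $159,677.10 = $96,113.60.
In-quota duty = $159,677.10 × 6% = $9,580.63. Over-quota duty = $96,113.60 × 12.5% = $12,014.20.
Line duty = $9,580.63 + $12,014.20 = $21,594.83.
Line 3 (W-621, Bralica, 2,920 liters, $317,666.80):
Base rate for W-621 is 17% + $1.22/liter.
Additional duty on W-621 from Bralica: +34.8%. Applied ad valorem rate: 17% + 34.8% = 51.8%.
Duty = $317,666.80 × 51.8% + 2,920 × $1.22 = $168,113.80.
Total = $26,171.59 + $21,594.83 + $168,113.80 = $215,880.22.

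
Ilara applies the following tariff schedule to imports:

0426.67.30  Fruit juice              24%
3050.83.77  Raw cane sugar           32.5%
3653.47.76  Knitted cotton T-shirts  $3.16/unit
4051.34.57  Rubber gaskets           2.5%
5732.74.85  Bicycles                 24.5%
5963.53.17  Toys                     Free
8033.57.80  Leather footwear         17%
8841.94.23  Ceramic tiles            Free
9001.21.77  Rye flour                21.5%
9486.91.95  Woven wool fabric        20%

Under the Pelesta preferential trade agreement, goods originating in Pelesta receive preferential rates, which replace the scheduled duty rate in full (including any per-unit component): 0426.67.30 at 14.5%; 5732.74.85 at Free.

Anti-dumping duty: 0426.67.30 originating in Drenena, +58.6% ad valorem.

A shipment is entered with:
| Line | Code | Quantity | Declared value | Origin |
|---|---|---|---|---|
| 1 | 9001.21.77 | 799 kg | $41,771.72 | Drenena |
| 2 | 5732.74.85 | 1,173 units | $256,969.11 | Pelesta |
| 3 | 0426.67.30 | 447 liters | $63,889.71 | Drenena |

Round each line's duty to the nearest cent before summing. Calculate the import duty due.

$61,753.82

Line 1 (9001.21.77, Drenena, 799 kg, $41,771.72):
Base rate for 9001.21.77 is 21.5%.
Duty = $41,771.72 × 21.5% = $8,980.92.
Line 2 (5732.74.85, Pelesta, 1,173 units, $256,969.11):
Base rate for 5732.74.85 is 24.5%.
Origin Pelesta qualifies under the Ilara–Pelesta agreement and 5732.74.85 is covered: preferential rate Free applies instead.
Duty = $256,969.11 × 0% = $0.00.
Line 3 (0426.67.30, Drenena, 447 liters, $63,889.71):
Base rate for 0426.67.30 is 24%.
0426.67.30 has an FTA preferential rate, but origin Drenena is not Pelesta; base rate stands.
Additional duty on 0426.67.30 from Drenena: +58.6%. Applied ad valorem rate: 24% + 58.6% = 82.6%.
Duty = $63,889.71 × 82.6% = $52,772.90.
Total = $8,980.92 + $0.00 + $52,772.90 = $61,753.82.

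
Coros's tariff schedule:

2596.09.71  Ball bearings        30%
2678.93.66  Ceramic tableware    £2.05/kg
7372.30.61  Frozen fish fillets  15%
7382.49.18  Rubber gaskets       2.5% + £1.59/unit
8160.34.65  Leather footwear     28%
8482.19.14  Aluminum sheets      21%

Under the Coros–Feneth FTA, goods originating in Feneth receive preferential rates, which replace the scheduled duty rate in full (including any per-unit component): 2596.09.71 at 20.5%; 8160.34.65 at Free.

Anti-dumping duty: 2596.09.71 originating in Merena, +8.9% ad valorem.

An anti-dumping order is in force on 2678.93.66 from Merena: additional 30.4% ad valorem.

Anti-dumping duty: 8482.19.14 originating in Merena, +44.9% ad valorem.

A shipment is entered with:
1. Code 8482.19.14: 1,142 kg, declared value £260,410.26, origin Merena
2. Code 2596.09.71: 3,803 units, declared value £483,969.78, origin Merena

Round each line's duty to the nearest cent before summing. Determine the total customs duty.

Line 1 (8482.19.14, Merena, 1,142 kg, £260,410.26):
Base rate for 8482.19.14 is 21%.
Additional duty on 8482.19.14 from Merena: +44.9%. Applied ad valorem rate: 21% + 44.9% = 65.9%.
Duty = £260,410.26 × 65.9% = £171,610.36.
Line 2 (2596.09.71, Merena, 3,803 units, £483,969.78):
Base rate for 2596.09.71 is 30%.
2596.09.71 has an FTA preferential rate, but origin Merena is not Feneth; base rate stands.
Additional duty on 2596.09.71 from Merena: +8.9%. Applied ad valorem rate: 30% + 8.9% = 38.9%.
Duty = £483,969.78 × 38.9% = £188,264.24.
Total = £171,610.36 + £188,264.24 = £359,874.60.

£359,874.60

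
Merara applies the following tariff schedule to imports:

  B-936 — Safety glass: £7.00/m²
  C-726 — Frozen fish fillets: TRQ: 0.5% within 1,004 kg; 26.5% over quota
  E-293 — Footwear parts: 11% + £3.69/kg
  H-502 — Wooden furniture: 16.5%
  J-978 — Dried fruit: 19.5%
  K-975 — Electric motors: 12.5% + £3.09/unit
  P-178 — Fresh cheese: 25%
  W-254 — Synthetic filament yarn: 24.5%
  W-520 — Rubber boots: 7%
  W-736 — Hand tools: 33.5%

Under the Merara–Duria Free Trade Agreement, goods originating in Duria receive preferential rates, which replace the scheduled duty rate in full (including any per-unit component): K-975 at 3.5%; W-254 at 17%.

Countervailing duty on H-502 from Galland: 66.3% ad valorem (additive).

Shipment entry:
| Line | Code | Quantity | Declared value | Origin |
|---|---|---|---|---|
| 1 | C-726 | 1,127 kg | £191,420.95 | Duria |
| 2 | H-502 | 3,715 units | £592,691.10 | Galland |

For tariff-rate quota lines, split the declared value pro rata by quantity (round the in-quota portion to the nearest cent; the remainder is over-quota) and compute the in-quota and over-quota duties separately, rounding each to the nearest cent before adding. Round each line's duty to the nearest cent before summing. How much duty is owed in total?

Line 1 (C-726, Duria, 1,127 kg, £191,420.95):
Code C-726 is under a tariff-rate quota (threshold 1,004 kg). In-quota: 1,004 kg at 0.5%; over-quota: 123 kg at 26.5%.
Pro-rata value split: in-quota = £191,420.95 × 1,004/1,127 = £170,529.40; over-quota = £191,420.95 − £170,529.40 = £20,891.55.
In-quota duty = £170,529.40 × 0.5% = £852.65. Over-quota duty = £20,891.55 × 26.5% = £5,536.26.
Line duty = £852.65 + £5,536.26 = £6,388.91.
Line 2 (H-502, Galland, 3,715 units, £592,691.10):
Base rate for H-502 is 16.5%.
Additional duty on H-502 from Galland: +66.3%. Applied ad valorem rate: 16.5% + 66.3% = 82.8%.
Duty = £592,691.10 × 82.8% = £490,748.23.
Total = £6,388.91 + £490,748.23 = £497,137.14.

£497,137.14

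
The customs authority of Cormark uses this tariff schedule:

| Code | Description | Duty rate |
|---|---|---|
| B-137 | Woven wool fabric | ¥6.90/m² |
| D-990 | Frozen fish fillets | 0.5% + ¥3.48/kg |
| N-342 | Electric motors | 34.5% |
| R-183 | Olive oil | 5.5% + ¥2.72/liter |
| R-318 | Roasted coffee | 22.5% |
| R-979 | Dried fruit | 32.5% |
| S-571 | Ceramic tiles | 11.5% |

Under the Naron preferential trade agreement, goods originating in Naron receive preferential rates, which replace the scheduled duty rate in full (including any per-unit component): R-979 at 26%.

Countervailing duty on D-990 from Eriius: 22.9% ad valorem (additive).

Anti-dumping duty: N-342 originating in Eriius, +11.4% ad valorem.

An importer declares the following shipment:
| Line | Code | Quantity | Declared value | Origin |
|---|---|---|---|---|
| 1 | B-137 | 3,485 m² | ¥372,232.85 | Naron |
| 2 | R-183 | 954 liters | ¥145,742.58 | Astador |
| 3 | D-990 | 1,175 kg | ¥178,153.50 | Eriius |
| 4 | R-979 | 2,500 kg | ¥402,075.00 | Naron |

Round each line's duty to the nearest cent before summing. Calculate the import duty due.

¥184,973.64

Line 1 (B-137, Naron, 3,485 m², ¥372,232.85):
Base rate for B-137 is ¥6.90/m².
Origin Naron is the FTA partner but B-137 is not on the preference list; base rate stands.
Duty = 3,485 × ¥6.90 = ¥24,046.50.
Line 2 (R-183, Astador, 954 liters, ¥145,742.58):
Base rate for R-183 is 5.5% + ¥2.72/liter.
Duty = ¥145,742.58 × 5.5% + 954 × ¥2.72 = ¥10,610.72.
Line 3 (D-990, Eriius, 1,175 kg, ¥178,153.50):
Base rate for D-990 is 0.5% + ¥3.48/kg.
Additional duty on D-990 from Eriius: +22.9%. Applied ad valorem rate: 0.5% + 22.9% = 23.4%.
Duty = ¥178,153.50 × 23.4% + 1,175 × ¥3.48 = ¥45,776.92.
Line 4 (R-979, Naron, 2,500 kg, ¥402,075.00):
Base rate for R-979 is 32.5%.
Origin Naron qualifies under the Cormark–Naron agreement and R-979 is covered: preferential rate 26% applies instead.
Duty = ¥402,075.00 × 26% = ¥104,539.50.
Total = ¥24,046.50 + ¥10,610.72 + ¥45,776.92 + ¥104,539.50 = ¥184,973.64.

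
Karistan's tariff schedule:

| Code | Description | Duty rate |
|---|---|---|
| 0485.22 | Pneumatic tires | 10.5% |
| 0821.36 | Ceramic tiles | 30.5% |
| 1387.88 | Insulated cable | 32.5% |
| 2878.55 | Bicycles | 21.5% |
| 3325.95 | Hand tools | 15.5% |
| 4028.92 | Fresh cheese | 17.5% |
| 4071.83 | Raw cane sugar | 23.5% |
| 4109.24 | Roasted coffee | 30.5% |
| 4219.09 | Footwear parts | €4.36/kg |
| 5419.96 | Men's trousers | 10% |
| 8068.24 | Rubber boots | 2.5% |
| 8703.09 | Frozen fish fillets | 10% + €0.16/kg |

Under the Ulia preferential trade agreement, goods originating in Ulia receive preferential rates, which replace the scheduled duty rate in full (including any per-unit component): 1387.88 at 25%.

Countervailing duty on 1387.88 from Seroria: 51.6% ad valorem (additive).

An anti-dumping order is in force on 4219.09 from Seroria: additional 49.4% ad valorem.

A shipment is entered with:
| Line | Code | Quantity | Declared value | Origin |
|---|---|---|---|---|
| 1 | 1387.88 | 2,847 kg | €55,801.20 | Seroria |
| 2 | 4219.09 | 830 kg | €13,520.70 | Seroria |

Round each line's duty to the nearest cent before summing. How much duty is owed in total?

€57,226.84

Line 1 (1387.88, Seroria, 2,847 kg, €55,801.20):
Base rate for 1387.88 is 32.5%.
1387.88 has an FTA preferential rate, but origin Seroria is not Ulia; base rate stands.
Additional duty on 1387.88 from Seroria: +51.6%. Applied ad valorem rate: 32.5% + 51.6% = 84.1%.
Duty = €55,801.20 × 84.1% = €46,928.81.
Line 2 (4219.09, Seroria, 830 kg, €13,520.70):
Base rate for 4219.09 is €4.36/kg.
Additional duty on 4219.09 from Seroria: +49.4% ad valorem. Applied ad valorem rate = 49.4%.
Duty = €13,520.70 × 49.4% + 830 × €4.36 = €10,298.03.
Total = €46,928.81 + €10,298.03 = €57,226.84.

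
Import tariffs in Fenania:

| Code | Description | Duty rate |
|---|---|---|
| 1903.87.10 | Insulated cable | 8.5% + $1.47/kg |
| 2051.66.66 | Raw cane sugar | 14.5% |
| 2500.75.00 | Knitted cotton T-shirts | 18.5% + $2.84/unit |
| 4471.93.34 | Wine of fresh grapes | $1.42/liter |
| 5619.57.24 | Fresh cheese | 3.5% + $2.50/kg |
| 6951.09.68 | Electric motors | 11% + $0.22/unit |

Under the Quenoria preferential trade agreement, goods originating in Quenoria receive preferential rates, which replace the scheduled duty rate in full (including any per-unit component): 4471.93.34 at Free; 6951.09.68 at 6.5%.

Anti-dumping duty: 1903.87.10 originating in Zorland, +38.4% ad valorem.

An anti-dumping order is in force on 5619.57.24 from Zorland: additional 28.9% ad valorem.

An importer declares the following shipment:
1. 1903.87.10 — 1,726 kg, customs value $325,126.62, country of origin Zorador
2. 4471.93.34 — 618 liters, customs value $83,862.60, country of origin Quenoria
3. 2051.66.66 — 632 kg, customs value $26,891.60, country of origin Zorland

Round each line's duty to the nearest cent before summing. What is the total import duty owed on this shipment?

$34,072.26

Line 1 (1903.87.10, Zorador, 1,726 kg, $325,126.62):
Base rate for 1903.87.10 is 8.5% + $1.47/kg.
The additional-duty order on 1903.87.10 targets Zorland, not Zorador; it does not apply.
Duty = $325,126.62 × 8.5% + 1,726 × $1.47 = $30,172.98.
Line 2 (4471.93.34, Quenoria, 618 liters, $83,862.60):
Base rate for 4471.93.34 is $1.42/liter.
Origin Quenoria qualifies under the Fenania–Quenoria agreement and 4471.93.34 is covered: preferential rate Free applies instead.
Duty = $83,862.60 × 0% = $0.00.
Line 3 (2051.66.66, Zorland, 632 kg, $26,891.60):
Base rate for 2051.66.66 is 14.5%.
Duty = $26,891.60 × 14.5% = $3,899.28.
Total = $30,172.98 + $0.00 + $3,899.28 = $34,072.26.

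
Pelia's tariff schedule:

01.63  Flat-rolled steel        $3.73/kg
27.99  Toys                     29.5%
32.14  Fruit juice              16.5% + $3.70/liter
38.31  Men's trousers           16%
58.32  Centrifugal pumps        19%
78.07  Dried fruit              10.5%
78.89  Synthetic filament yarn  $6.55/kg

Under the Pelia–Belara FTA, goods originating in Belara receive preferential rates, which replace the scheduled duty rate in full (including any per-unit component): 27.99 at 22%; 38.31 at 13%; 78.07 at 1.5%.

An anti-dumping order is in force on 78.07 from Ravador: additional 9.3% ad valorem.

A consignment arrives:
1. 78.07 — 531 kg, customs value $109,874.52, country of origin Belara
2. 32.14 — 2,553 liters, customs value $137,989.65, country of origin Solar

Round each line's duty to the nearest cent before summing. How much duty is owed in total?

Line 1 (78.07, Belara, 531 kg, $109,874.52):
Base rate for 78.07 is 10.5%.
Origin Belara qualifies under the Pelia–Belara agreement and 78.07 is covered: preferential rate 1.5% applies instead.
The additional-duty order on 78.07 targets Ravador, not Belara; it does not apply.
Duty = $109,874.52 × 1.5% = $1,648.12.
Line 2 (32.14, Solar, 2,553 liters, $137,989.65):
Base rate for 32.14 is 16.5% + $3.70/liter.
Duty = $137,989.65 × 16.5% + 2,553 × $3.70 = $32,214.39.
Total = $1,648.12 + $32,214.39 = $33,862.51.

$33,862.51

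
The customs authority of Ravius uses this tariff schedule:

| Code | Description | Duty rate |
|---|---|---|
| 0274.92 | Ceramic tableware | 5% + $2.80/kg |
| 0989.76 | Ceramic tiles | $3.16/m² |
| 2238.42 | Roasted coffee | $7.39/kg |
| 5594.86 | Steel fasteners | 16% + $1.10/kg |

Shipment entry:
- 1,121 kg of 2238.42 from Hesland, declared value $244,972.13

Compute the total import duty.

$8,284.19

Line 1 (2238.42, Hesland, 1,121 kg, $244,972.13):
Base rate for 2238.42 is $7.39/kg.
Duty = 1,121 × $7.39 = $8,284.19.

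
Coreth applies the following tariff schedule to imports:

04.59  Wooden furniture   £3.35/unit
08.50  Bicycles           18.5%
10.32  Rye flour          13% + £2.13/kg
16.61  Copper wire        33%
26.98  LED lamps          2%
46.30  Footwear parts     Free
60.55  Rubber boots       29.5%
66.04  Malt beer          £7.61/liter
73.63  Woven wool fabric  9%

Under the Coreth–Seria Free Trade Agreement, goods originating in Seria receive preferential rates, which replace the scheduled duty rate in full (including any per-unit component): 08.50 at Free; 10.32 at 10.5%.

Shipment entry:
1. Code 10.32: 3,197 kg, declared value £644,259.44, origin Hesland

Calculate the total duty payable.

£90,563.34

Line 1 (10.32, Hesland, 3,197 kg, £644,259.44):
Base rate for 10.32 is 13% + £2.13/kg.
10.32 has an FTA preferential rate, but origin Hesland is not Seria; base rate stands.
Duty = £644,259.44 × 13% + 3,197 × £2.13 = £90,563.34.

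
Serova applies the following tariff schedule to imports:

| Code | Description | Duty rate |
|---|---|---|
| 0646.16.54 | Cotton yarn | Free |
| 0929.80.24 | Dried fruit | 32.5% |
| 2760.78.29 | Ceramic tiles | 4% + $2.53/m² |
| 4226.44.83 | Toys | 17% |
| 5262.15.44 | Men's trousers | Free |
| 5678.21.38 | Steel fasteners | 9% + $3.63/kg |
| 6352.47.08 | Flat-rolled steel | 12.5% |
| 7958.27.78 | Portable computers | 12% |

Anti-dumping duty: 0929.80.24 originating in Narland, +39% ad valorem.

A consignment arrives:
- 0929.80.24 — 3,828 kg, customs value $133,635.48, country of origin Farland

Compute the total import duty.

$43,431.53

Line 1 (0929.80.24, Farland, 3,828 kg, $133,635.48):
Base rate for 0929.80.24 is 32.5%.
The additional-duty order on 0929.80.24 targets Narland, not Farland; it does not apply.
Duty = $133,635.48 × 32.5% = $43,431.53.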